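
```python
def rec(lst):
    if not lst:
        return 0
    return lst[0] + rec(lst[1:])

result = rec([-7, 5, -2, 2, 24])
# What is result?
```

(-7) + 5 + (-2) + 2 + 24 + 0 = 22

Answer: 22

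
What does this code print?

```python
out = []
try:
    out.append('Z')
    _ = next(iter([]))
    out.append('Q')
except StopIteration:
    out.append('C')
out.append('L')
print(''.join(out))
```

Execution trace: 'Z' (try body) → 'C' (except StopIteration) → 'L' (after the try/except). Output: ZCL

Answer: ZCL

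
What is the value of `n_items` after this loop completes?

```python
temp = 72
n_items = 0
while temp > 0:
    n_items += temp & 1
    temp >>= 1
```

Count set bits in 72 (binary: 0b1001000)
`n_items` takes the values: 0 → 1 → 2

Answer: 2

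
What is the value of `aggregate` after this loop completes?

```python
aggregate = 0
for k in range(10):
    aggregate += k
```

Sum of 0 to 9 = 45
`aggregate` takes the values: 0 → 1 → 3 → 6 → 10 → 15 → 21 → 28 → 36 → 45

Answer: 45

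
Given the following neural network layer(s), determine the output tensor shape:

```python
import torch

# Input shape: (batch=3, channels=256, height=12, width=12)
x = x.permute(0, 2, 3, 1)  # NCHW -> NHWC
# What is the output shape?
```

Input: (3, 256, 12, 12) -> Output: (3, 12, 12, 256)

Answer: (3, 12, 12, 256)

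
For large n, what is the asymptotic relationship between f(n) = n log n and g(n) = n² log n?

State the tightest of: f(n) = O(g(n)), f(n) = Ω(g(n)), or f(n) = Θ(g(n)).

n log n vs n² log n: f(n) = O(g(n)) but not Ω(g(n)) — n² log n grows strictly faster than n log n.

Answer: f(n) = O(g(n)) but not Ω(g(n)) — n² log n grows strictly faster than n log n.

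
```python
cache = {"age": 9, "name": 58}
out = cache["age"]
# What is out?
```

Trace:
`cache = {"age": 9, "name": 58}` → cache = {'age': 9, 'name': 58}
`out = cache["age"]` → out = 9
So out = 9

Answer: 9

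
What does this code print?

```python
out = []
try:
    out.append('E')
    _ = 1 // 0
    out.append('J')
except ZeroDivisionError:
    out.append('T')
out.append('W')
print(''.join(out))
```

Execution trace: 'E' (try body) → 'T' (except ZeroDivisionError) → 'W' (after the try/except). Output: ETW

Answer: ETW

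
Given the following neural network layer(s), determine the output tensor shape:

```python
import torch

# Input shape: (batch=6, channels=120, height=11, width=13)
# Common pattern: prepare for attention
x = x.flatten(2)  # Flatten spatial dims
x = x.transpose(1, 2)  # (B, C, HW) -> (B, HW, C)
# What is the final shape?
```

Input: (6, 120, 11, 13) -> after flatten(2): (6, 120, 143) -> Output: (6, 143, 120)

Answer: (6, 143, 120)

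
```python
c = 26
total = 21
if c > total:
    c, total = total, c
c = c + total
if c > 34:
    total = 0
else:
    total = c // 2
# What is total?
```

Trace:
`c = 26` → c = 26
`total = 21` → total = 21
`if c > total: ...` → c > total is True → c = 21; total = 26
`c = c + total` → c = 47
`if c > 34: ...` → c > 34 is True → total = 0
So total = 0

Answer: 0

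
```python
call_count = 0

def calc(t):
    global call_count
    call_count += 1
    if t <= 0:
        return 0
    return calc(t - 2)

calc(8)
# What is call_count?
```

Linear recursion stepping by 2: 5 calls from t=8 down to ≤0.

Answer: 5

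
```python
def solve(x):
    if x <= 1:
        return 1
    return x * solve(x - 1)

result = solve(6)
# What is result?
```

solve(6) = 6 * 5 * 4 * 3 * 2 * 1 = 720

Answer: 720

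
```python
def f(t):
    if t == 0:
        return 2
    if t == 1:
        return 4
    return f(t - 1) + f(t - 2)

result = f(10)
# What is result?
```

Build up from base cases: f(0)=2, f(1)=4, f(2)=6, f(3)=10, f(4)=16, f(5)=26, f(6)=42, ..., f(10)=288

Answer: 288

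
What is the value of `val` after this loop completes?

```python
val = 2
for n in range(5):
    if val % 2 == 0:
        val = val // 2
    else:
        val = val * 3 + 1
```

Collatz-style transformation from 2
`val` takes the values: 2 → 1 → 4 → 2 → 1 → 4

Answer: 4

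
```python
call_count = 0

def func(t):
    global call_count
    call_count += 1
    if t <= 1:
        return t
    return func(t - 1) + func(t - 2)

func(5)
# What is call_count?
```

Calls(t) = 1 + Calls(t-1) + Calls(t-2); Calls(0)=Calls(1)=1. For t=5 this gives 15.

Answer: 15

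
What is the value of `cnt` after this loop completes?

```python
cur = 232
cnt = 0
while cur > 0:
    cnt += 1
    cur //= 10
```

Count digits by repeated division by 10
`cnt` takes the values: 0 → 1 → 2 → 3

Answer: 3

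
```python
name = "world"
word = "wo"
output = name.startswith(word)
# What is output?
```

Trace:
`name = "world"` → name = 'world'
`word = "wo"` → word = 'wo'
`output = name.startswith(word)` → output = True
So output = True

Answer: True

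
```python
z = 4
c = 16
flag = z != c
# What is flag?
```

Trace:
`z = 4` → z = 4
`c = 16` → c = 16
`flag = z != c` → flag = True
So flag = True

Answer: True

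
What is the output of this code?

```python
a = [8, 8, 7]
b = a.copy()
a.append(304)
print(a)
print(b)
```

Key concept: list.copy() creates independent copy.
Step by step:
`a = [8, 8, 7]` → a = [8, 8, 7]
`b = a.copy()` → b = [8, 8, 7]
`a.append(304)` → a = [8, 8, 7, 304]
`print(a)` → prints [8, 8, 7, 304]
`print(b)` → prints [8, 8, 7]

Answer:
[8, 8, 7, 304]
[8, 8, 7]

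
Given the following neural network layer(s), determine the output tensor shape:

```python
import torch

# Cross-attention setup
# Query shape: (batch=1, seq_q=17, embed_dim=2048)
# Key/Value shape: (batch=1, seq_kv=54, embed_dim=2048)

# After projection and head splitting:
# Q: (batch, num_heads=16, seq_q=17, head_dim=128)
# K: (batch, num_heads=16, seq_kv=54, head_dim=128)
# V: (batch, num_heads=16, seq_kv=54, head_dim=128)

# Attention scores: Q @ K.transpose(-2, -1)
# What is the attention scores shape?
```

Input: (1, 17, 2048) -> Output: (1, 16, 17, 54)

Answer: (1, 16, 17, 54)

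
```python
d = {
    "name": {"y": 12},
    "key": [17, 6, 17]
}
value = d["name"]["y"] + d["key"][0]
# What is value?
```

Trace:
`d = { ...` → d = {'name': {'y': 12}, 'key': [17, 6, 17]}
`value = d["name"]["y"] + d["key"][0]` → value = 29
So value = 29

Answer: 29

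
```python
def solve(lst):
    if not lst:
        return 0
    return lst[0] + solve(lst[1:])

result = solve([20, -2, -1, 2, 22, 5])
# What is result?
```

20 + (-2) + (-1) + 2 + 22 + 5 + 0 = 46

Answer: 46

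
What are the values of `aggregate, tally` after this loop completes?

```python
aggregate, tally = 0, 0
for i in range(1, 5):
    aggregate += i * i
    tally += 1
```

Sum of squares and count
`aggregate, tally` takes the values: (0, 0) → (1, 0) → (1, 1) → (5, 1) → (5, 2) → (14, 2) → (14, 3) → (30, 3) → (30, 4)

Answer: 30, 4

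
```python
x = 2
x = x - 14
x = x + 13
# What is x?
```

Trace:
`x = 2` → x = 2
`x = x - 14` → x = -12
`x = x + 13` → x = 1
So x = 1

Answer: 1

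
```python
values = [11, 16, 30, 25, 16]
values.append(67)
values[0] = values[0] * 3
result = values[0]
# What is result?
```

Trace:
`values = [11, 16, 30, 25, 16]` → values = [11, 16, 30, 25, 16]
`values.append(67)` → values = [11, 16, 30, 25, 16, 67]
`values[0] = values[0] * 3` → values = [33, 16, 30, 25, 16, 67]
`result = values[0]` → result = 33
So result = 33

Answer: 33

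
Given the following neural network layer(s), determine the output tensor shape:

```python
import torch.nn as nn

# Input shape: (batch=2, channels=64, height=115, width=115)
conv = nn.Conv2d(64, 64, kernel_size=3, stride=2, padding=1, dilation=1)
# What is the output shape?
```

Input: (2, 64, 115, 115) -> Output: (2, 64, 58, 58)

Answer: (2, 64, 58, 58)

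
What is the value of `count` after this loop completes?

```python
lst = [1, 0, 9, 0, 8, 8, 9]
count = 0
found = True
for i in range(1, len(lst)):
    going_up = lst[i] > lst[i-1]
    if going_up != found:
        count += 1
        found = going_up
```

Count direction changes in [1, 0, 9, 0, 8, 8, 9]
`count` takes the values: 0 → 1 → 2 → 3 → 4 → 5 → 6

Answer: 6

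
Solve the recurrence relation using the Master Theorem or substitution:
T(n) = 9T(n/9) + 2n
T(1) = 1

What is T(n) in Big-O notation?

By Master Theorem: a=9, b=9, f(n)=2n. Since log_9(9) = 1 and f(n) = Θ(n^1), Case 2 applies. T(n) = O(n log n).

Answer: O(n log n)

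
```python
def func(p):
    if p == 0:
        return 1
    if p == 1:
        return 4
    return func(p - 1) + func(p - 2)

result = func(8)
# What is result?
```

Build up from base cases: func(0)=1, func(1)=4, func(2)=5, func(3)=9, func(4)=14, func(5)=23, func(6)=37, ..., func(8)=97

Answer: 97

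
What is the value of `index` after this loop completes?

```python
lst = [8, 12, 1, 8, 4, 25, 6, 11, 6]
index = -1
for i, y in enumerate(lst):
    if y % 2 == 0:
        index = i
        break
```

First even number index in [8, 12, 1, 8, 4, 25, 6, 11, 6]
`index` takes the values: -1 → 0

Answer: 0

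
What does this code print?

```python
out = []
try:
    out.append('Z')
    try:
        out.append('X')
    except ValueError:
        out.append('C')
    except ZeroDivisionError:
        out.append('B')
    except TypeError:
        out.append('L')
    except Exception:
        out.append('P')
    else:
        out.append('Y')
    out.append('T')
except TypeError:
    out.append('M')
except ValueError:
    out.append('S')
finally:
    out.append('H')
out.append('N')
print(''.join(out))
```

Execution trace: 'Z' (try body) → 'X' (inner try body, no exception) → 'Y' (inner else) → 'T' (try body, no exception) → 'H' (finally) → 'N' (after the try/except). Output: ZXYTHN

Answer: ZXYTHN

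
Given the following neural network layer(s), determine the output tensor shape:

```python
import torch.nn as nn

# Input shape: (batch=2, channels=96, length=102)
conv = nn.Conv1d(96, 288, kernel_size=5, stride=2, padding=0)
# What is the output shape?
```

Input: (2, 96, 102) -> Output: (2, 288, 49)

Answer: (2, 288, 49)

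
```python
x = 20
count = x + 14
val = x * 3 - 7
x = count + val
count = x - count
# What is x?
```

Trace:
`x = 20` → x = 20
`count = x + 14` → count = 34
`val = x * 3 - 7` → val = 53
`x = count + val` → x = 87
`count = x - count` → count = 53
So x = 87

Answer: 87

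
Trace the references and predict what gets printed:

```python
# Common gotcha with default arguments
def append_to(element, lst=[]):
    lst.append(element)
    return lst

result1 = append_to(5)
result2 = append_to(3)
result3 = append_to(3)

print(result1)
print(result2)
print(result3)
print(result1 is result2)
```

Key concept: mutable default argument gotcha.
Step by step:
`result1 = append_to(5)` → result1 = [5]
`result2 = append_to(3)` → result1 = [5, 3] (same object as result2); result2 = [5, 3] (same object as result1)
`result3 = append_to(3)` → result1 = [5, 3, 3] (same object as result2, result3); result2 = [5, 3, 3] (same object as result1, result3); result3 = [5, 3, 3] (same object as result1, result2)
`print(result1)` → prints [5, 3, 3]
`print(result2)` → prints [5, 3, 3]
`print(result3)` → prints [5, 3, 3]
`print(result1 is result2)` → prints True

Answer:
[5, 3, 3]
[5, 3, 3]
[5, 3, 3]
True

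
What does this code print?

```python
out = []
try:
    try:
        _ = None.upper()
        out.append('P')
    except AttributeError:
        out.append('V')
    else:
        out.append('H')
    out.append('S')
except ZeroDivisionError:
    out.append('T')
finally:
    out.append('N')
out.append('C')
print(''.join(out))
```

Execution trace: 'V' (inner except AttributeError) → 'S' (try body, no exception) → 'N' (finally) → 'C' (after the try/except). Output: VSNC

Answer: VSNC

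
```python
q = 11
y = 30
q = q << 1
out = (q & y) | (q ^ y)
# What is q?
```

Trace:
`q = 11` → q = 11
`y = 30` → y = 30
`q = q << 1` → q = 22
`out = (q & y) | (q ^ y)` → out = 30
So q = 22

Answer: 22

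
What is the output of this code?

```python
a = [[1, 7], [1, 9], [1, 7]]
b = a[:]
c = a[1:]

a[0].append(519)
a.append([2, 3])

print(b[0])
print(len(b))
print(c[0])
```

Key concept: slice with nested mutation.
Step by step:
`a = [[1, 7], [1, 9], [1, 7]]` → a = [[1, 7], [1, 9], [1, 7]]
`b = a[:]` → b = [[1, 7], [1, 9], [1, 7]]
`c = a[1:]` → c = [[1, 9], [1, 7]]
`a[0].append(519)` → a = [[1, 7, 519], [1, 9], [1, 7]]; b = [[1, 7, 519], [1, 9], [1, 7]]
`a.append([2, 3])` → a = [[1, 7, 519], [1, 9], [1, 7], [2, 3]]
`print(b[0])` → prints [1, 7, 519]
`print(len(b))` → prints 3
`print(c[0])` → prints [1, 9]

Answer:
[1, 7, 519]
3
[1, 9]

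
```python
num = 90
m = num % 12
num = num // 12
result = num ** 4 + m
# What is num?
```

Trace:
`num = 90` → num = 90
`m = num % 12` → m = 6
`num = num // 12` → num = 7
`result = num ** 4 + m` → result = 2407
So num = 7

Answer: 7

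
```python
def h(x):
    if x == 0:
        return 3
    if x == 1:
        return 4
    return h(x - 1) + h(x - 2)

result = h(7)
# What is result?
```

Build up from base cases: h(0)=3, h(1)=4, h(2)=7, h(3)=11, h(4)=18, h(5)=29, h(6)=47, ..., h(7)=76

Answer: 76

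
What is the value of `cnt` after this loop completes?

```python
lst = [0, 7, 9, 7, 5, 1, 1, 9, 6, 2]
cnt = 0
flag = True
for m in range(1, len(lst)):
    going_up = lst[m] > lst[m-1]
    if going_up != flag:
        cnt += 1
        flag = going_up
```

Count direction changes in [0, 7, 9, 7, 5, 1, 1, 9, 6, 2]
`cnt` takes the values: 0 → 1 → 2 → 3

Answer: 3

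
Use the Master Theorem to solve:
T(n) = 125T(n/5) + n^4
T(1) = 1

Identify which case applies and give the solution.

a=125, b=5, f(n)=n^4. log_5(125) = 3. Since c=4 > 3 and the regularity condition holds (125(n/5)^4 = (125/5^4)n^4 with 125/5^4 < 1), Case 3 applies: T(n) = Θ(f(n)) = O(n^4).

Answer: O(n^4) - Case 3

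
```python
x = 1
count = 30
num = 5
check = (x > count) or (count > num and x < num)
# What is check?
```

Trace:
`x = 1` → x = 1
`count = 30` → count = 30
`num = 5` → num = 5
`check = (x > count) or (count > num and x < num)` → check = True
So check = True

Answer: True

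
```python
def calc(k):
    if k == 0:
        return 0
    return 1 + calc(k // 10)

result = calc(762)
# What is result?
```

Count of digits of 762: 3

Answer: 3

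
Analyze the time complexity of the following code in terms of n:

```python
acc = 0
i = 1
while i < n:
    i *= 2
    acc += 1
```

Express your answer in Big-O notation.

Each loop level contributes: log n. Multiplying the contributions gives O(log n).

Answer: O(log n)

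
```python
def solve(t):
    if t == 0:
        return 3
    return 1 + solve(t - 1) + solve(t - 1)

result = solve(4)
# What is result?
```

solve(t) = 1 + 2·solve(t-1), solve(0)=3. Closed form: (3+1)·2^4 - 1 = 63.

Answer: 63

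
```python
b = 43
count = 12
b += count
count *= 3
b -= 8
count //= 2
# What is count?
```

Trace:
`b = 43` → b = 43
`count = 12` → count = 12
`b += count` → b = 55
`count *= 3` → count = 36
`b -= 8` → b = 47
`count //= 2` → count = 18
So count = 18

Answer: 18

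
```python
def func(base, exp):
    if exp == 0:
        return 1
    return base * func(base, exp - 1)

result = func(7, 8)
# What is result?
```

func(7, 8) = 7 * 7 * 7 * 7 * 7 * 7 * 7 * 7 = 5764801

Answer: 5764801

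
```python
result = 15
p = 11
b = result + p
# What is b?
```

Trace:
`result = 15` → result = 15
`p = 11` → p = 11
`b = result + p` → b = 26
So b = 26

Answer: 26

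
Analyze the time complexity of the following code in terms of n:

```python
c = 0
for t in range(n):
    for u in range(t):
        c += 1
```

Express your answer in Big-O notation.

Each loop level contributes: n × n. Multiplying the contributions gives O(n^2).

Answer: O(n^2)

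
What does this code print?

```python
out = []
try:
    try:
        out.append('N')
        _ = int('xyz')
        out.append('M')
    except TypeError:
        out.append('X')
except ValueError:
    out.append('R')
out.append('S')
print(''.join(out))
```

Execution trace: 'N' (try body) → 'R' (outer except ValueError) → 'S' (after the try/except). Output: NRS

Answer: NRS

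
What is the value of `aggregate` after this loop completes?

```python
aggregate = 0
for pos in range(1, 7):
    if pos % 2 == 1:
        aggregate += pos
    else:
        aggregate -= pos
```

Add odd, subtract even
`aggregate` takes the values: 0 → 1 → -1 → 2 → -2 → 3 → -3

Answer: -3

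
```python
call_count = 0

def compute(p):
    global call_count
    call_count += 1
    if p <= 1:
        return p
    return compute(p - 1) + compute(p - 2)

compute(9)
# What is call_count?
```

Calls(p) = 1 + Calls(p-1) + Calls(p-2); Calls(0)=Calls(1)=1. For p=9 this gives 109.

Answer: 109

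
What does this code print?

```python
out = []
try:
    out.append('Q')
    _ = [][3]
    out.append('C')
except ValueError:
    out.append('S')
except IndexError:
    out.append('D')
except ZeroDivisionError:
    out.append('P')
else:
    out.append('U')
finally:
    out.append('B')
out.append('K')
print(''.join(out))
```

Execution trace: 'Q' (try body) → 'D' (except IndexError) → 'B' (finally) → 'K' (after the try/except). Output: QDBK

Answer: QDBK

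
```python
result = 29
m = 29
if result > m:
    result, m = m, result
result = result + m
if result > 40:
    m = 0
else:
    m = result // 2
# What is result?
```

Trace:
`result = 29` → result = 29
`m = 29` → m = 29
`if result > m: ...` → result > m is False → no variable changes
`result = result + m` → result = 58
`if result > 40: ...` → result > 40 is True → m = 0
So result = 58

Answer: 58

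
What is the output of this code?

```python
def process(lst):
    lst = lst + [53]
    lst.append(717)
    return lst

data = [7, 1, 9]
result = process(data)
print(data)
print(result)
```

Key concept: rebinding parameter vs mutation.
Step by step:
`data = [7, 1, 9]` → data = [7, 1, 9]
`result = process(data)` → result = [7, 1, 9, 53, 717]
`print(data)` → prints [7, 1, 9]
`print(result)` → prints [7, 1, 9, 53, 717]

Answer:
[7, 1, 9]
[7, 1, 9, 53, 717]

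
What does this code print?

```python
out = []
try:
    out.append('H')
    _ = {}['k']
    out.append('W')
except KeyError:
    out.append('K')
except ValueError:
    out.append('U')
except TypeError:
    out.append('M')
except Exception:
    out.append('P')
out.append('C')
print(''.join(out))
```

Execution trace: 'H' (try body) → 'K' (except KeyError) → 'C' (after the try/except). Output: HKC

Answer: HKC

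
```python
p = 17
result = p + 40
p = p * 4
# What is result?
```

Trace:
`p = 17` → p = 17
`result = p + 40` → result = 57
`p = p * 4` → p = 68
So result = 57

Answer: 57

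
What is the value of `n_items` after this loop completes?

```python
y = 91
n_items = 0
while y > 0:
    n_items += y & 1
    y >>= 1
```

Count set bits in 91 (binary: 0b1011011)
`n_items` takes the values: 0 → 1 → 2 → 3 → 4 → 5

Answer: 5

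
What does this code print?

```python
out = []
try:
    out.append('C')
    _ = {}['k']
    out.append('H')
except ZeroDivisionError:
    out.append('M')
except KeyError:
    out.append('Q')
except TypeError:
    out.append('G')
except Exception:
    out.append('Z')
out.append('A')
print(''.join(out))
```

Execution trace: 'C' (try body) → 'Q' (except KeyError) → 'A' (after the try/except). Output: CQA

Answer: CQA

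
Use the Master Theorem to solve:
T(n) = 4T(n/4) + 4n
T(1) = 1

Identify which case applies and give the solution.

a=4, b=4, f(n)=4n. log_4(4) = 1. Since c=1 = 1, Case 2 applies: T(n) = Θ(n^log_b(a) · log n) = O(n log n).

Answer: O(n log n) - Case 2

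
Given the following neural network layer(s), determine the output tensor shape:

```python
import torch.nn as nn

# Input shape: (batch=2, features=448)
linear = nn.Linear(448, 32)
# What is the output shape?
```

Input: (2, 448) -> Output: (2, 32)

Answer: (2, 32)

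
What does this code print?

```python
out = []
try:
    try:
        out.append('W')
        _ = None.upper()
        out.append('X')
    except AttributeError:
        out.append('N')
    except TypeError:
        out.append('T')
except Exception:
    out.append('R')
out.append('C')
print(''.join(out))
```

Execution trace: 'W' (inner try body) → 'N' (inner except AttributeError) → 'C' (after the try/except). Output: WNC

Answer: WNC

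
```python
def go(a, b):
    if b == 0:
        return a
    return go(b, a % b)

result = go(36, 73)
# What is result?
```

go(36, 73) -> go(73, 36) -> go(36, 1) -> go(1, 0) -> 1

Answer: 1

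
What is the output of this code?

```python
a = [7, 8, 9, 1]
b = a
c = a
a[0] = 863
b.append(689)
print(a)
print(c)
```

Key concept: multiple aliases.
Step by step:
`a = [7, 8, 9, 1]` → a = [7, 8, 9, 1]
`b = a` → b = [7, 8, 9, 1] (same object as a)
`c = a` → c = [7, 8, 9, 1] (same object as a, b)
`a[0] = 863` → a = [863, 8, 9, 1] (same object as b, c); b = [863, 8, 9, 1] (same object as a, c); c = [863, 8, 9, 1] (same object as a, b)
`b.append(689)` → a = [863, 8, 9, 1, 689] (same object as b, c); b = [863, 8, 9, 1, 689] (same object as a, c); c = [863, 8, 9, 1, 689] (same object as a, b)
`print(a)` → prints [863, 8, 9, 1, 689]
`print(c)` → prints [863, 8, 9, 1, 689]

Answer:
[863, 8, 9, 1, 689]
[863, 8, 9, 1, 689]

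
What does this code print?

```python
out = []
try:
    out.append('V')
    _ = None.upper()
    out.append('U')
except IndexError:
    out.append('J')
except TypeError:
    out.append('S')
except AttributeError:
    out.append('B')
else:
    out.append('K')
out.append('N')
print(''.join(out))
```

Execution trace: 'V' (try body) → 'B' (except AttributeError) → 'N' (after the try/except). Output: VBN

Answer: VBN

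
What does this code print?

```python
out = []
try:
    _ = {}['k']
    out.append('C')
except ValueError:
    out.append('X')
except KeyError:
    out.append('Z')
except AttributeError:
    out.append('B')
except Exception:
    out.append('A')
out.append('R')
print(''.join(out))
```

Execution trace: 'Z' (except KeyError) → 'R' (after the try/except). Output: ZR

Answer: ZR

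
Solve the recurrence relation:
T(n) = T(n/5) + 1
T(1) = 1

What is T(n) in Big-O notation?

Each step divides n by 5 and adds 1. After log_5(n) steps we reach T(1)=1. So T(n) = 1·log_5(n) + 1 = O(log n).

Answer: O(log n)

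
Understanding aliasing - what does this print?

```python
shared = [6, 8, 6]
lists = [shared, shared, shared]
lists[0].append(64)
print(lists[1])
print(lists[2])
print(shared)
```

Key concept: list of same reference.
Step by step:
`shared = [6, 8, 6]` → shared = [6, 8, 6]
`lists = [shared, shared, shared]` → lists = [[6, 8, 6], [6, 8, 6], [6, 8, 6]]
`lists[0].append(64)` → shared = [6, 8, 6, 64]; lists = [[6, 8, 6, 64], [6, 8, 6, 64], [6, 8, 6, 64]]
`print(lists[1])` → prints [6, 8, 6, 64]
`print(lists[2])` → prints [6, 8, 6, 64]
`print(shared)` → prints [6, 8, 6, 64]

Answer:
[6, 8, 6, 64]
[6, 8, 6, 64]
[6, 8, 6, 64]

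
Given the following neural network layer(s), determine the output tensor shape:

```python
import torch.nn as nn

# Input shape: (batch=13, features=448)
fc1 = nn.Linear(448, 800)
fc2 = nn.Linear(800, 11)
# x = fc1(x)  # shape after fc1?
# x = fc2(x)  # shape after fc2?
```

Input: (13, 448) -> after fc1: (13, 800) -> Output: (13, 11)

Answer: (13, 11)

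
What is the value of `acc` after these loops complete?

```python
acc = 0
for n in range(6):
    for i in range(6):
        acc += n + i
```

Sum of all n+i for n,i in 6x6
`acc` takes the values: 0 → 1 → 3 → 6 → 10 → 15 → 16 → 18 → 21 → 25 → 30 → 36 → 38 → 41 → 45 → 50 → 56 → 63 → 66 → 70 → 75 → 81 → 88 → 96 → 100 → 105 → 111 → 118 → 126 → 135 → 140 → 146 → 153 → 161 → 170 → 180

Answer: 180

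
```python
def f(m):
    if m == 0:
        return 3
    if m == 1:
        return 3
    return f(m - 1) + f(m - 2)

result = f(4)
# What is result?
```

Build up from base cases: f(0)=3, f(1)=3, f(2)=6, f(3)=9, f(4)=15

Answer: 15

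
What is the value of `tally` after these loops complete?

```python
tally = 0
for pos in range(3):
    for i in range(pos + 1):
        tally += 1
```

Triangle: 1 + 2 + ... + 3
`tally` takes the values: 0 → 1 → 2 → 3 → 4 → 5 → 6

Answer: 6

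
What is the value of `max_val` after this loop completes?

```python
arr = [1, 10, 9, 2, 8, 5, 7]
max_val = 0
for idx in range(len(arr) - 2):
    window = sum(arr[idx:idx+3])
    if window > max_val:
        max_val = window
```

Max sum of 3-element window in [1, 10, 9, 2, 8, 5, 7]
`max_val` takes the values: 0 → 20 → 21

Answer: 21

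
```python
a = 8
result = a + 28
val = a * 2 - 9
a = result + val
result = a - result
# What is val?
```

Trace:
`a = 8` → a = 8
`result = a + 28` → result = 36
`val = a * 2 - 9` → val = 7
`a = result + val` → a = 43
`result = a - result` → result = 7
So val = 7

Answer: 7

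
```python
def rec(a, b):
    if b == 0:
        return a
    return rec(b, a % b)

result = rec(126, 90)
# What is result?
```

rec(126, 90) -> rec(90, 36) -> rec(36, 18) -> rec(18, 0) -> 18

Answer: 18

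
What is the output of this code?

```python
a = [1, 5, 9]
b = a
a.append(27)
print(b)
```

Key concept: basic list aliasing.
Step by step:
`a = [1, 5, 9]` → a = [1, 5, 9]
`b = a` → b = [1, 5, 9] (same object as a)
`a.append(27)` → a = [1, 5, 9, 27] (same object as b); b = [1, 5, 9, 27] (same object as a)
`print(b)` → prints [1, 5, 9, 27]

Answer: [1, 5, 9, 27]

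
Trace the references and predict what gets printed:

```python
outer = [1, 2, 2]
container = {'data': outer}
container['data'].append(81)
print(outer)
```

Key concept: dict holds reference to list.
Step by step:
`outer = [1, 2, 2]` → outer = [1, 2, 2]
`container = {'data': outer}` → container = {'data': [1, 2, 2]}
`container['data'].append(81)` → outer = [1, 2, 2, 81]; container = {'data': [1, 2, 2, 81]}
`print(outer)` → prints [1, 2, 2, 81]

Answer: [1, 2, 2, 81]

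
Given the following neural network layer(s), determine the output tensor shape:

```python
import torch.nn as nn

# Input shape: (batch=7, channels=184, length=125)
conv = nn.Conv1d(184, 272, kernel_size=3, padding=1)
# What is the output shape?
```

Input: (7, 184, 125) -> Output: (7, 272, 125)

Answer: (7, 272, 125)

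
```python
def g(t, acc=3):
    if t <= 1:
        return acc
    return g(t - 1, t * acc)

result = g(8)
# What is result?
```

Accumulator trace (n, acc): (8, 3) -> (7, 24) -> (6, 168) -> (5, 1008) -> (4, 5040) -> (3, 20160) -> (2, 60480) -> (1, 120960) -> return 120960

Answer: 120960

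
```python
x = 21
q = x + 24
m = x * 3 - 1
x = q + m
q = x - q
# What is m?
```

Trace:
`x = 21` → x = 21
`q = x + 24` → q = 45
`m = x * 3 - 1` → m = 62
`x = q + m` → x = 107
`q = x - q` → q = 62
So m = 62

Answer: 62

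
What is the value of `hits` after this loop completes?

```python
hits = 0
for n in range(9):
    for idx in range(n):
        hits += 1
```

Triangle number: 0+1+2+...+8
`hits` takes the values: 0 → 1 → 2 → 3 → 4 → 5 → 6 → 7 → 8 → 9 → 10 → 11 → 12 → 13 → 14 → 15 → 16 → 17 → 18 → 19 → 20 → 21 → 22 → 23 → 24 → 25 → 26 → 27 → 28 → 29 → 30 → 31 → 32 → 33 → 34 → 35 → 36

Answer: 36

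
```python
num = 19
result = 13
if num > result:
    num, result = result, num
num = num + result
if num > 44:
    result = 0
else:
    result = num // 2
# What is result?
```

Trace:
`num = 19` → num = 19
`result = 13` → result = 13
`if num > result: ...` → num > result is True → num = 13; result = 19
`num = num + result` → num = 32
`if num > 44: ...` → num > 44 is False, take else branch → result = 16
So result = 16

Answer: 16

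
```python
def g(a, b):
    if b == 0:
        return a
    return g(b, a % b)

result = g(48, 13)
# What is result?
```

g(48, 13) -> g(13, 9) -> g(9, 4) -> g(4, 1) -> g(1, 0) -> 1

Answer: 1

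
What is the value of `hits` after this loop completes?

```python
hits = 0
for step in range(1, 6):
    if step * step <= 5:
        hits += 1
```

Count numbers where step² ≤ 5
`hits` takes the values: 0 → 1 → 2

Answer: 2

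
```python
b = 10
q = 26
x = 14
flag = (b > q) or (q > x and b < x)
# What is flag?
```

Trace:
`b = 10` → b = 10
`q = 26` → q = 26
`x = 14` → x = 14
`flag = (b > q) or (q > x and b < x)` → flag = True
So flag = True

Answer: True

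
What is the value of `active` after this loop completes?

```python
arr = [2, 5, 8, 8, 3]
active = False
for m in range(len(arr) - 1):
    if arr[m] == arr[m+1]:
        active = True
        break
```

Check consecutive duplicates in [2, 5, 8, 8, 3]
`active` takes the values: False → True

Answer: True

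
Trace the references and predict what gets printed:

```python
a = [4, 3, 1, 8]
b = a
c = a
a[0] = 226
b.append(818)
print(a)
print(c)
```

Key concept: multiple aliases.
Step by step:
`a = [4, 3, 1, 8]` → a = [4, 3, 1, 8]
`b = a` → b = [4, 3, 1, 8] (same object as a)
`c = a` → c = [4, 3, 1, 8] (same object as a, b)
`a[0] = 226` → a = [226, 3, 1, 8] (same object as b, c); b = [226, 3, 1, 8] (same object as a, c); c = [226, 3, 1, 8] (same object as a, b)
`b.append(818)` → a = [226, 3, 1, 8, 818] (same object as b, c); b = [226, 3, 1, 8, 818] (same object as a, c); c = [226, 3, 1, 8, 818] (same object as a, b)
`print(a)` → prints [226, 3, 1, 8, 818]
`print(c)` → prints [226, 3, 1, 8, 818]

Answer:
[226, 3, 1, 8, 818]
[226, 3, 1, 8, 818]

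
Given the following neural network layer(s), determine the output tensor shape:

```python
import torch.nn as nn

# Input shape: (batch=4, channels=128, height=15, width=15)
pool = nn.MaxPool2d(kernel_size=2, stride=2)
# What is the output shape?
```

Input: (4, 128, 15, 15) -> Output: (4, 128, 7, 7)

Answer: (4, 128, 7, 7)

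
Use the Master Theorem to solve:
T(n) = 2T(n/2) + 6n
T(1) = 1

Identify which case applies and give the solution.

a=2, b=2, f(n)=6n. log_2(2) = 1. Since c=1 = 1, Case 2 applies: T(n) = Θ(n^log_b(a) · log n) = O(n log n).

Answer: O(n log n) - Case 2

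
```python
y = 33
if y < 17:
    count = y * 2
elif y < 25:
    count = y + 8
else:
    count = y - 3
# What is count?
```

Trace:
`y = 33` → y = 33
`if y < 17: ...` → y < 17 is False, y < 25 is False, take else branch → count = 30
So count = 30

Answer: 30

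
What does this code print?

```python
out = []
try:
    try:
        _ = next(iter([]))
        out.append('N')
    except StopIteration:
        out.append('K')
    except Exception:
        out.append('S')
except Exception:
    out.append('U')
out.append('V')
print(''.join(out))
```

Execution trace: 'K' (inner except StopIteration) → 'V' (after the try/except). Output: KV

Answer: KV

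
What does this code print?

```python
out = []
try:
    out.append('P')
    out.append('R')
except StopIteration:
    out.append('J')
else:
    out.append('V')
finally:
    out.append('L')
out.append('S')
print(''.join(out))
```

Execution trace: 'P' (try body) → 'R' (try body, no exception) → 'V' (else) → 'L' (finally) → 'S' (after the try/except). Output: PRVLS

Answer: PRVLS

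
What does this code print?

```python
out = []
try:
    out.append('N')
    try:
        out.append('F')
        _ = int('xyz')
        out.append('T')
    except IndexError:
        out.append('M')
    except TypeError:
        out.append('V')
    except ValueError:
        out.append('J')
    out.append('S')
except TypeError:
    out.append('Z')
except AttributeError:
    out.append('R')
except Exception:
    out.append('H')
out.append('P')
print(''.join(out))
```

Execution trace: 'N' (try body) → 'F' (inner try body) → 'J' (inner except ValueError) → 'S' (try body, no exception) → 'P' (after the try/except). Output: NFJSP

Answer: NFJSP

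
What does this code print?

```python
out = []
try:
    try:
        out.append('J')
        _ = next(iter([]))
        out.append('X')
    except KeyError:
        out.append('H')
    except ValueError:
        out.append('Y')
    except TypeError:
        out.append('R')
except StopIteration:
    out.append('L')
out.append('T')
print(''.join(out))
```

Execution trace: 'J' (try body) → 'L' (outer except StopIteration) → 'T' (after the try/except). Output: JLT

Answer: JLT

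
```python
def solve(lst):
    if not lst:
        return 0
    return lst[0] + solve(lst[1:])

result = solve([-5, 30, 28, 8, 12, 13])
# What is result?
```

(-5) + 30 + 28 + 8 + 12 + 13 + 0 = 86

Answer: 86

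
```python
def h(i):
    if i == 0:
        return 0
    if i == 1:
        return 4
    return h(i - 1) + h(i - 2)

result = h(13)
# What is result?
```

Build up from base cases: h(0)=0, h(1)=4, h(2)=4, h(3)=8, h(4)=12, h(5)=20, h(6)=32, ..., h(13)=932

Answer: 932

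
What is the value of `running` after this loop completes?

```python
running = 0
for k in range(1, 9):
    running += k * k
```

Sum of squares 1² to 8² = 204
`running` takes the values: 0 → 1 → 5 → 14 → 30 → 55 → 91 → 140 → 204

Answer: 204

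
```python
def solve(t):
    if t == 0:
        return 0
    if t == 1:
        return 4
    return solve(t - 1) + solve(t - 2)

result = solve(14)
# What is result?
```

Build up from base cases: solve(0)=0, solve(1)=4, solve(2)=4, solve(3)=8, solve(4)=12, solve(5)=20, solve(6)=32, ..., solve(14)=1508

Answer: 1508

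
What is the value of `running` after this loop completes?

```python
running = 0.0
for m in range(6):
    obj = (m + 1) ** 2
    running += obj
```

Sum of squared losses 1² + 2² + ... + 6²
`running` takes the values: 0.0 → 1.0 → 5.0 → 14.0 → 30.0 → 55.0 → 91.0

Answer: 91.0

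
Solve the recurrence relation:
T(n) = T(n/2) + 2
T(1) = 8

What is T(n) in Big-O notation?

Each step divides n by 2 and adds 2. After log_2(n) steps we reach T(1)=8. So T(n) = 2·log_2(n) + 8 = O(log n).

Answer: O(log n)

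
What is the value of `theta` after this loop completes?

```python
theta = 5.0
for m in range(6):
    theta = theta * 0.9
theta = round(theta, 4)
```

Exponential decay: 5.0 * 0.9^6
`theta` takes the values: 5.0 → 4.5 → 4.05 → 3.645 → 3.2805 → 2.95245 → 2.657205 → 2.6572

Answer: 2.6572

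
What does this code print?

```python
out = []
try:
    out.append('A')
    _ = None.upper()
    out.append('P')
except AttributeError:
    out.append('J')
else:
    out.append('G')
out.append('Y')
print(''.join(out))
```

Execution trace: 'A' (try body) → 'J' (except AttributeError) → 'Y' (after the try/except). Output: AJY

Answer: AJY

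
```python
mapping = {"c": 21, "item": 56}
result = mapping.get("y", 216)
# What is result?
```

Trace:
`mapping = {"c": 21, "item": 56}` → mapping = {'c': 21, 'item': 56}
`result = mapping.get("y", 216)` → result = 216
So result = 216

Answer: 216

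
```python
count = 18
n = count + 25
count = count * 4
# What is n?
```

Trace:
`count = 18` → count = 18
`n = count + 25` → n = 43
`count = count * 4` → count = 72
So n = 43

Answer: 43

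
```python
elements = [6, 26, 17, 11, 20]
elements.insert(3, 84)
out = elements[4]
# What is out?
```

Trace:
`elements = [6, 26, 17, 11, 20]` → elements = [6, 26, 17, 11, 20]
`elements.insert(3, 84)` → elements = [6, 26, 17, 84, 11, 20]
`out = elements[4]` → out = 11
So out = 11

Answer: 11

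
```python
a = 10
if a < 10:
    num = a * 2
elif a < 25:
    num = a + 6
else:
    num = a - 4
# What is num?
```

Trace:
`a = 10` → a = 10
`if a < 10: ...` → a < 10 is False, a < 25 is True → num = 16
So num = 16

Answer: 16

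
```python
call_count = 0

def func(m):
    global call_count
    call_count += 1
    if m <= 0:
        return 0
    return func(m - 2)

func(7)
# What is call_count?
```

Linear recursion stepping by 2: 5 calls from m=7 down to ≤0.

Answer: 5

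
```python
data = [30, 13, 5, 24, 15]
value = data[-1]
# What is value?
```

Trace:
`data = [30, 13, 5, 24, 15]` → data = [30, 13, 5, 24, 15]
`value = data[-1]` → value = 15
So value = 15

Answer: 15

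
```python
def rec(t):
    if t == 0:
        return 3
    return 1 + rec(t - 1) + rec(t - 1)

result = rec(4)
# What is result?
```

rec(t) = 1 + 2·rec(t-1), rec(0)=3. Closed form: (3+1)·2^4 - 1 = 63.

Answer: 63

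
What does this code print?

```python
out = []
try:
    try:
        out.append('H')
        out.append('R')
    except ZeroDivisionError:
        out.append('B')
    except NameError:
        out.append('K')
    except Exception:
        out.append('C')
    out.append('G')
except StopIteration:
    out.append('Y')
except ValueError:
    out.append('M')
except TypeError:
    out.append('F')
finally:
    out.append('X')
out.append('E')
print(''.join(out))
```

Execution trace: 'H' (inner try body) → 'R' (inner try body, no exception) → 'G' (try body, no exception) → 'X' (finally) → 'E' (after the try/except). Output: HRGXE

Answer: HRGXE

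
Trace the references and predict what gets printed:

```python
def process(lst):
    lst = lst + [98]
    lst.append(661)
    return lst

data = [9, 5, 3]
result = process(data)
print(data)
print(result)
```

Key concept: rebinding parameter vs mutation.
Step by step:
`data = [9, 5, 3]` → data = [9, 5, 3]
`result = process(data)` → result = [9, 5, 3, 98, 661]
`print(data)` → prints [9, 5, 3]
`print(result)` → prints [9, 5, 3, 98, 661]

Answer:
[9, 5, 3]
[9, 5, 3, 98, 661]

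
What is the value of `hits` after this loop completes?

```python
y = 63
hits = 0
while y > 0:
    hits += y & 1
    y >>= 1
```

Count set bits in 63 (binary: 0b111111)
`hits` takes the values: 0 → 1 → 2 → 3 → 4 → 5 → 6

Answer: 6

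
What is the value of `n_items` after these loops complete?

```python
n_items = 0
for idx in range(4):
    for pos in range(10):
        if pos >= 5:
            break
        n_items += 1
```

Inner breaks at 5, outer runs 4 times
`n_items` takes the values: 0 → 1 → 2 → 3 → 4 → 5 → 6 → 7 → 8 → 9 → 10 → 11 → 12 → 13 → 14 → 15 → 16 → 17 → 18 → 19 → 20

Answer: 20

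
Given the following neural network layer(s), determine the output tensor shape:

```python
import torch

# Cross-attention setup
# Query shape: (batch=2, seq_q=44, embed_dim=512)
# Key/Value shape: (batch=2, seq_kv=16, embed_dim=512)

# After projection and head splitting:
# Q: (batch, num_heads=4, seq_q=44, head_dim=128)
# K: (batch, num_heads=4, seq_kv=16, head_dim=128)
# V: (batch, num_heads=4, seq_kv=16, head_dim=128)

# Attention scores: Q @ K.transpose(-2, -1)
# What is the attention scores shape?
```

Input: (2, 44, 512) -> Output: (2, 4, 44, 16)

Answer: (2, 4, 44, 16)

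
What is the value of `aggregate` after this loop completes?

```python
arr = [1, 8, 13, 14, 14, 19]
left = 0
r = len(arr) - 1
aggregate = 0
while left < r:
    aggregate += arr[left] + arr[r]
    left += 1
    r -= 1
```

Sum of pairs from ends
`aggregate` takes the values: 0 → 20 → 42 → 69

Answer: 69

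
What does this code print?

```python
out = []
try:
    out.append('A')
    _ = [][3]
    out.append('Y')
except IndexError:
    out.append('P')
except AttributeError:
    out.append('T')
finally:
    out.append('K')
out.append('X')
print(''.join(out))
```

Execution trace: 'A' (try body) → 'P' (except IndexError) → 'K' (finally) → 'X' (after the try/except). Output: APKX

Answer: APKX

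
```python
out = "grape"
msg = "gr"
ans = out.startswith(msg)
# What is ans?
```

Trace:
`out = "grape"` → out = 'grape'
`msg = "gr"` → msg = 'gr'
`ans = out.startswith(msg)` → ans = True
So ans = True

Answer: True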